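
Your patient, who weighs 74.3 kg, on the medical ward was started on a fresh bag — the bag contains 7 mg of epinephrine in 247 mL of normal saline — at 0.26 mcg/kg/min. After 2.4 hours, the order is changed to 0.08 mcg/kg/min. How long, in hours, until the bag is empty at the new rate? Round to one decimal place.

Initial rate:
Dose = 0.26 mcg/kg/min × 74.3 kg = 19.318 mcg/min
19.318 mcg/min × 60 min/hr = 1159.08 mcg/hr
Concentration = 7 mg ÷ 247 mL = 0.02834008 mg/mL = 28.34008 mcg/mL
Rate = 1159.08 mcg/hr ÷ 28.34008 mcg/mL = 40.89897 mL/hr
Volume infused so far = 40.89897 mL/hr × 2.4 hr = 98.15752 mL
Volume remaining = 247 − 98.15752 = 148.8425 mL
New rate:
Dose = 0.08 mcg/kg/min × 74.3 kg = 5.944 mcg/min
5.944 mcg/min × 60 min/hr = 356.64 mcg/hr
Rate = 356.64 mcg/hr ÷ 28.34008 mcg/mL = 12.5843 mL/hr
Time remaining = 148.8425 mL ÷ 12.5843 mL/hr = 11.82764 hr

11.8 hours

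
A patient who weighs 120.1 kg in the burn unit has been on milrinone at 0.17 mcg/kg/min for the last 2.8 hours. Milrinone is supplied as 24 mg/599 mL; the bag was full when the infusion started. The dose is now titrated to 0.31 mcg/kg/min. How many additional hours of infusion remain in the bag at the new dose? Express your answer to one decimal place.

9.2 hours

Initial rate:
Dose = 0.17 mcg/kg/min × 120.1 kg = 20.417 mcg/min
20.417 mcg/min × 60 min/hr = 1225.02 mcg/hr
Concentration = 24 mg ÷ 599 mL = 0.04006678 mg/mL = 40.06678 mcg/mL
Rate = 1225.02 mcg/hr ÷ 40.06678 mcg/mL = 30.57446 mL/hr
Volume infused so far = 30.57446 mL/hr × 2.8 hr = 85.60848 mL
Volume remaining = 599 − 85.60848 = 513.3915 mL
New rate:
Dose = 0.31 mcg/kg/min × 120.1 kg = 37.231 mcg/min
37.231 mcg/min × 60 min/hr = 2233.86 mcg/hr
Rate = 2233.86 mcg/hr ÷ 40.06678 mcg/mL = 55.75342 mL/hr
Time remaining = 513.3915 mL ÷ 55.75342 mL/hr = 9.208251 hr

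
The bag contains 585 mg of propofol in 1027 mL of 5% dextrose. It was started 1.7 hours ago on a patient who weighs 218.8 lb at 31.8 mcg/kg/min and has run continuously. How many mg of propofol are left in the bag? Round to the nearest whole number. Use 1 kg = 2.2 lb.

Weight = 218.8 lb ÷ 2.2 lb/kg = 99.45455 kg
Dose = 31.8 mcg/kg/min × 99.45455 kg = 3162.655 mcg/min
3162.655 mcg/min × 60 min/hr = 189759.3 mcg/hr
Concentration = 585 mg ÷ 1027 mL = 0.5696203 mg/mL = 569.6203 mcg/mL
Rate = 189759.3 mcg/hr ÷ 569.6203 mcg/mL = 333.1329 mL/hr
Volume infused = 333.1329 mL/hr × 1.7 hr = 566.326 mL
Volume remaining = 1027 − 566.326 = 460.674 mL
Drug remaining = 460.674 mL × 569.6203 mcg/mL = 262409.2 mcg = 262.4092 mg

262 mg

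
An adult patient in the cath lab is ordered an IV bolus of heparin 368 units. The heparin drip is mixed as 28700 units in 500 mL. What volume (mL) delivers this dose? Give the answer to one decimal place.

Concentration = 28700 units ÷ 500 mL = 57.4 units/mL
Volume = 368 units ÷ 57.4 units/mL = 6.41115 mL

6.4 mL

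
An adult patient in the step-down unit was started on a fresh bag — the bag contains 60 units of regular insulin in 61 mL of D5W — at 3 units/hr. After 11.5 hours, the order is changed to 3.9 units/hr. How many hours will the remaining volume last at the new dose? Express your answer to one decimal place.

6.5 hours

Initial rate:
Concentration = 60 units ÷ 61 mL = 0.9836066 units/mL
Rate = 3 units/hr ÷ 0.9836066 units/mL = 3.05 mL/hr
Volume infused so far = 3.05 mL/hr × 11.5 hr = 35.075 mL
Volume remaining = 61 − 35.075 = 25.925 mL
New rate:
Rate = 3.9 units/hr ÷ 0.9836066 units/mL = 3.965 mL/hr
Time remaining = 25.925 mL ÷ 3.965 mL/hr = 6.538462 hr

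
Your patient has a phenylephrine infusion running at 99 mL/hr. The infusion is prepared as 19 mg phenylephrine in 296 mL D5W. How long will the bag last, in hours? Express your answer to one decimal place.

Duration = 296 mL ÷ 99 mL/hr = 2.989899 hr

3.0 hours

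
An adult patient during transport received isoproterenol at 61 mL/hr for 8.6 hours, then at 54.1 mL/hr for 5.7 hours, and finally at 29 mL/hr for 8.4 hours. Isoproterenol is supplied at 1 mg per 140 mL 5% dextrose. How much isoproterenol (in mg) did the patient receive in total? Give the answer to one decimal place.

7.7 mg

Concentration = 1 mg ÷ 140 mL = 0.007142857 mg/mL
Stage 1: 61 mL/hr × 8.6 hr = 524.6 mL → 524.6 mL × 0.007142857 mg/mL = 3.747143 mg
Stage 2: 54.1 mL/hr × 5.7 hr = 308.37 mL → 308.37 mL × 0.007142857 mg/mL = 2.202643 mg
Stage 3: 29 mL/hr × 8.4 hr = 243.6 mL → 243.6 mL × 0.007142857 mg/mL = 1.74 mg
Total = 3.747143 + 2.202643 + 1.74 = 7.689786 mg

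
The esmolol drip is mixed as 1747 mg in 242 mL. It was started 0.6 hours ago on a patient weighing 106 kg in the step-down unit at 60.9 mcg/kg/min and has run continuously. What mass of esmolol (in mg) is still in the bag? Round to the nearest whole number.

Dose = 60.9 mcg/kg/min × 106 kg = 6455.4 mcg/min
6455.4 mcg/min × 60 min/hr = 387324 mcg/hr
Concentration = 1747 mg ÷ 242 mL = 7.219008 mg/mL = 7219.008 mcg/mL
Rate = 387324 mcg/hr ÷ 7219.008 mcg/mL = 53.65335 mL/hr
Volume infused = 53.65335 mL/hr × 0.6 hr = 32.19201 mL
Volume remaining = 242 − 32.19201 = 209.808 mL
Drug remaining = 209.808 mL × 7219.008 mcg/mL = 1514606 mcg = 1514.606 mg

1515 mg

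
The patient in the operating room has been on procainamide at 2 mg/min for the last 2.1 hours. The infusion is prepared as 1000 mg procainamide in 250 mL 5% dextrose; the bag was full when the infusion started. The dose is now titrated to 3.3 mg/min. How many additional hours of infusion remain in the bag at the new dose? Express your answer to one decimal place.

3.8 hours

Initial rate:
2 mg/min × 60 min/hr = 120 mg/hr
Concentration = 1000 mg ÷ 250 mL = 4 mg/mL
Rate = 120 mg/hr ÷ 4 mg/mL = 30 mL/hr
Volume infused so far = 30 mL/hr × 2.1 hr = 63 mL
Volume remaining = 250 − 63 = 187 mL
New rate:
3.3 mg/min × 60 min/hr = 198 mg/hr
Rate = 198 mg/hr ÷ 4 mg/mL = 49.5 mL/hr
Time remaining = 187 mL ÷ 49.5 mL/hr = 3.777778 hr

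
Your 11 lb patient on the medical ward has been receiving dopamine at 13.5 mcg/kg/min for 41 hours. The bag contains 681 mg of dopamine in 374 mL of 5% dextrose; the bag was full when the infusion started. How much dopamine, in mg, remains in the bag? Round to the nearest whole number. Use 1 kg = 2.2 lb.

Weight = 11 lb ÷ 2.2 lb/kg = 5 kg
Dose = 13.5 mcg/kg/min × 5 kg = 67.5 mcg/min
67.5 mcg/min × 60 min/hr = 4050 mcg/hr
Concentration = 681 mg ÷ 374 mL = 1.820856 mg/mL = 1820.856 mcg/mL
Rate = 4050 mcg/hr ÷ 1820.856 mcg/mL = 2.224229 mL/hr
Volume infused = 2.224229 mL/hr × 41 hr = 91.19339 mL
Volume remaining = 374 − 91.19339 = 282.8066 mL
Drug remaining = 282.8066 mL × 1820.856 mcg/mL = 514950 mcg = 514.95 mg

515 mg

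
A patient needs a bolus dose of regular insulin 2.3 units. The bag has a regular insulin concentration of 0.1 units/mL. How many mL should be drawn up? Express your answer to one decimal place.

23.0 mL

Volume = 2.3 units ÷ 0.1 units/mL = 23 mL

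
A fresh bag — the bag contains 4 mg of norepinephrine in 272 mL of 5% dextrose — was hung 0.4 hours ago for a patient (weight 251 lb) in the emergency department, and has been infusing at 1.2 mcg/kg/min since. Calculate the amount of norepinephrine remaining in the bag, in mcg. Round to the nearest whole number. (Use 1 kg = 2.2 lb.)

Weight = 251 lb ÷ 2.2 lb/kg = 114.0909 kg
Dose = 1.2 mcg/kg/min × 114.0909 kg = 136.9091 mcg/min
136.9091 mcg/min × 60 min/hr = 8214.545 mcg/hr
Concentration = 4 mg ÷ 272 mL = 0.01470588 mg/mL = 14.70588 mcg/mL
Rate = 8214.545 mcg/hr ÷ 14.70588 mcg/mL = 558.5891 mL/hr
Volume infused = 558.5891 mL/hr × 0.4 hr = 223.4356 mL
Volume remaining = 272 − 223.4356 = 48.56436 mL
Drug remaining = 48.56436 mL × 14.70588 mcg/mL = 714.1818 mcg

714 mcg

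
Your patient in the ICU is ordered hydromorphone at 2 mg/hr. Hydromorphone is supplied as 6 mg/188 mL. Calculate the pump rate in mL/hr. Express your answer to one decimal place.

Concentration = 6 mg ÷ 188 mL = 0.03191489 mg/mL
Rate = 2 mg/hr ÷ 0.03191489 mg/mL = 62.66667 mL/hr

62.7 mL/hr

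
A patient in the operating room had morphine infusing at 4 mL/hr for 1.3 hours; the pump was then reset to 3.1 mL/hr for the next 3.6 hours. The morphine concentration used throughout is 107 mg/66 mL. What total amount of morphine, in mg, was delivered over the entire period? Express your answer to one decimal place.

26.5 mg

Concentration = 107 mg ÷ 66 mL = 1.621212 mg/mL
Stage 1: 4 mL/hr × 1.3 hr = 5.2 mL → 5.2 mL × 1.621212 mg/mL = 8.430303 mg
Stage 2: 3.1 mL/hr × 3.6 hr = 11.16 mL → 11.16 mL × 1.621212 mg/mL = 18.09273 mg
Total = 8.430303 + 18.09273 = 26.52303 mg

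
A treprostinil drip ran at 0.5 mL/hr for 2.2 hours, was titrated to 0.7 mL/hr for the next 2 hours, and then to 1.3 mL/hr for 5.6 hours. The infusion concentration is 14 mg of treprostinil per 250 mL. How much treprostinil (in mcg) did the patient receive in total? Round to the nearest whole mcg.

548 mcg

Concentration = 14 mg ÷ 250 mL = 0.056 mg/mL
Stage 1: 0.5 mL/hr × 2.2 hr = 1.1 mL → 1.1 mL × 0.056 mg/mL = 0.0616 mg
Stage 2: 0.7 mL/hr × 2 hr = 1.4 mL → 1.4 mL × 0.056 mg/mL = 0.0784 mg
Stage 3: 1.3 mL/hr × 5.6 hr = 7.28 mL → 7.28 mL × 0.056 mg/mL = 0.40768 mg
Total = 0.0616 + 0.0784 + 0.40768 = 0.54768 mg = 547.68 mcg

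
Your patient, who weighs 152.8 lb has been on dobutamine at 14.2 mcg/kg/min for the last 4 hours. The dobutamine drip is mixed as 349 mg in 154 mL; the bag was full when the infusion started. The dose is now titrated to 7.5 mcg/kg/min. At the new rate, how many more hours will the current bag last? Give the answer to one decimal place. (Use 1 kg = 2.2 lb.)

Initial rate:
Weight = 152.8 lb ÷ 2.2 lb/kg = 69.45455 kg
Dose = 14.2 mcg/kg/min × 69.45455 kg = 986.2545 mcg/min
986.2545 mcg/min × 60 min/hr = 59175.27 mcg/hr
Concentration = 349 mg ÷ 154 mL = 2.266234 mg/mL = 2266.234 mcg/mL
Rate = 59175.27 mcg/hr ÷ 2266.234 mcg/mL = 26.11172 mL/hr
Volume infused so far = 26.11172 mL/hr × 4 hr = 104.4469 mL
Volume remaining = 154 − 104.4469 = 49.5531 mL
New rate:
Dose = 7.5 mcg/kg/min × 69.45455 kg = 520.9091 mcg/min
520.9091 mcg/min × 60 min/hr = 31254.55 mcg/hr
Rate = 31254.55 mcg/hr ÷ 2266.234 mcg/mL = 13.7914 mL/hr
Time remaining = 49.5531 mL ÷ 13.7914 mL/hr = 3.593042 hr

3.6 hours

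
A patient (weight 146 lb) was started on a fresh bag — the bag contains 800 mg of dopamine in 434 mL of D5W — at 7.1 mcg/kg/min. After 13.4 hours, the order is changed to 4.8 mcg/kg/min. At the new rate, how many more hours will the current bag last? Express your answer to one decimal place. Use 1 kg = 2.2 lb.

Initial rate:
Weight = 146 lb ÷ 2.2 lb/kg = 66.36364 kg
Dose = 7.1 mcg/kg/min × 66.36364 kg = 471.1818 mcg/min
471.1818 mcg/min × 60 min/hr = 28270.91 mcg/hr
Concentration = 800 mg ÷ 434 mL = 1.843318 mg/mL = 1843.318 mcg/mL
Rate = 28270.91 mcg/hr ÷ 1843.318 mcg/mL = 15.33697 mL/hr
Volume infused so far = 15.33697 mL/hr × 13.4 hr = 205.5154 mL
Volume remaining = 434 − 205.5154 = 228.4846 mL
New rate:
Dose = 4.8 mcg/kg/min × 66.36364 kg = 318.5455 mcg/min
318.5455 mcg/min × 60 min/hr = 19112.73 mcg/hr
Rate = 19112.73 mcg/hr ÷ 1843.318 mcg/mL = 10.36865 mL/hr
Time remaining = 228.4846 mL ÷ 10.36865 mL/hr = 22.03609 hr

22.0 hours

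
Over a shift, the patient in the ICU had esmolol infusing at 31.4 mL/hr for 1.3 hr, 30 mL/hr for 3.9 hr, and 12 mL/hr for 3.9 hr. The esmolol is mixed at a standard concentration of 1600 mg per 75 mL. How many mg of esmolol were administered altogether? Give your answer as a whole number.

4365 mg

Concentration = 1600 mg ÷ 75 mL = 21.33333 mg/mL
Stage 1: 31.4 mL/hr × 1.3 hr = 40.82 mL → 40.82 mL × 21.33333 mg/mL = 870.8267 mg
Stage 2: 30 mL/hr × 3.9 hr = 117 mL → 117 mL × 21.33333 mg/mL = 2496 mg
Stage 3: 12 mL/hr × 3.9 hr = 46.8 mL → 46.8 mL × 21.33333 mg/mL = 998.4 mg
Total = 870.8267 + 2496 + 998.4 = 4365.227 mg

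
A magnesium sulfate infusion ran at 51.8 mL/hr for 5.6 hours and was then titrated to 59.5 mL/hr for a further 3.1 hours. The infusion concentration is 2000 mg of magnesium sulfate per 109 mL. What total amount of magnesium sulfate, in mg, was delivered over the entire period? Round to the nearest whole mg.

8707 mg

Concentration = 2000 mg ÷ 109 mL = 18.34862 mg/mL
Stage 1: 51.8 mL/hr × 5.6 hr = 290.08 mL → 290.08 mL × 18.34862 mg/mL = 5322.569 mg
Stage 2: 59.5 mL/hr × 3.1 hr = 184.45 mL → 184.45 mL × 18.34862 mg/mL = 3384.404 mg
Total = 5322.569 + 3384.404 = 8706.972 mg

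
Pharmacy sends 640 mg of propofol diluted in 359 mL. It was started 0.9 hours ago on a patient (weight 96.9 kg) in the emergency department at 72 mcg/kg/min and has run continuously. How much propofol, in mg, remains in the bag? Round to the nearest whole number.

Dose = 72 mcg/kg/min × 96.9 kg = 6976.8 mcg/min
6976.8 mcg/min × 60 min/hr = 418608 mcg/hr
Concentration = 640 mg ÷ 359 mL = 1.78273 mg/mL = 1782.73 mcg/mL
Rate = 418608 mcg/hr ÷ 1782.73 mcg/mL = 234.8129 mL/hr
Volume infused = 234.8129 mL/hr × 0.9 hr = 211.3316 mL
Volume remaining = 359 − 211.3316 = 147.6684 mL
Drug remaining = 147.6684 mL × 1782.73 mcg/mL = 263252.8 mcg = 263.2528 mg

263 mg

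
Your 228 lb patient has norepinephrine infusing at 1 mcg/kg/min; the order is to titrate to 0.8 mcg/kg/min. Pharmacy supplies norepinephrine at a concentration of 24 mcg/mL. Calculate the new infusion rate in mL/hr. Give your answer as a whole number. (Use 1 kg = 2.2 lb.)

207 mL/hr

Weight = 228 lb ÷ 2.2 lb/kg = 103.6364 kg
Dose = 0.8 mcg/kg/min × 103.6364 kg = 82.90909 mcg/min
82.90909 mcg/min × 60 min/hr = 4974.545 mcg/hr
Rate = 4974.545 mcg/hr ÷ 24 mcg/mL = 207.2727 mL/hr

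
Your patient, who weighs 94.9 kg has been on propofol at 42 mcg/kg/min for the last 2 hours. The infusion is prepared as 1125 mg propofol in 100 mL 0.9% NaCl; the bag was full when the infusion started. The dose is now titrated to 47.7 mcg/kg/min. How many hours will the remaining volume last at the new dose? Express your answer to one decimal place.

Initial rate:
Dose = 42 mcg/kg/min × 94.9 kg = 3985.8 mcg/min
3985.8 mcg/min × 60 min/hr = 239148 mcg/hr
Concentration = 1125 mg ÷ 100 mL = 11.25 mg/mL = 11250 mcg/mL
Rate = 239148 mcg/hr ÷ 11250 mcg/mL = 21.2576 mL/hr
Volume infused so far = 21.2576 mL/hr × 2 hr = 42.5152 mL
Volume remaining = 100 − 42.5152 = 57.4848 mL
New rate:
Dose = 47.7 mcg/kg/min × 94.9 kg = 4526.73 mcg/min
4526.73 mcg/min × 60 min/hr = 271603.8 mcg/hr
Rate = 271603.8 mcg/hr ÷ 11250 mcg/mL = 24.14256 mL/hr
Time remaining = 57.4848 mL ÷ 24.14256 mL/hr = 2.381057 hr

2.4 hours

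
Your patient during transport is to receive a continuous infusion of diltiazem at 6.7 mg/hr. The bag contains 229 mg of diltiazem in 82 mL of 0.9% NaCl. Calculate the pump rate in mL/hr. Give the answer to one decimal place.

2.4 mL/hr

Concentration = 229 mg ÷ 82 mL = 2.792683 mg/mL
Rate = 6.7 mg/hr ÷ 2.792683 mg/mL = 2.399127 mL/hr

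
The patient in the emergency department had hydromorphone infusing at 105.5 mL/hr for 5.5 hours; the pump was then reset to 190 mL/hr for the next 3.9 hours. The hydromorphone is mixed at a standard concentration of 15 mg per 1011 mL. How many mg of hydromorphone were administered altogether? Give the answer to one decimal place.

19.6 mg

Concentration = 15 mg ÷ 1011 mL = 0.0148368 mg/mL
Stage 1: 105.5 mL/hr × 5.5 hr = 580.25 mL → 580.25 mL × 0.0148368 mg/mL = 8.60905 mg
Stage 2: 190 mL/hr × 3.9 hr = 741 mL → 741 mL × 0.0148368 mg/mL = 10.99407 mg
Total = 8.60905 + 10.99407 = 19.60312 mg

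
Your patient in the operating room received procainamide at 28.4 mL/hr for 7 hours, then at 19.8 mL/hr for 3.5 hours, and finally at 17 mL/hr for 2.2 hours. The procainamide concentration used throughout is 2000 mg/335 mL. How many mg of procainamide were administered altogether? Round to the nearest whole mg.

1824 mg

Concentration = 2000 mg ÷ 335 mL = 5.970149 mg/mL
Stage 1: 28.4 mL/hr × 7 hr = 198.8 mL → 198.8 mL × 5.970149 mg/mL = 1186.866 mg
Stage 2: 19.8 mL/hr × 3.5 hr = 69.3 mL → 69.3 mL × 5.970149 mg/mL = 413.7313 mg
Stage 3: 17 mL/hr × 2.2 hr = 37.4 mL → 37.4 mL × 5.970149 mg/mL = 223.2836 mg
Total = 1186.866 + 413.7313 + 223.2836 = 1823.881 mg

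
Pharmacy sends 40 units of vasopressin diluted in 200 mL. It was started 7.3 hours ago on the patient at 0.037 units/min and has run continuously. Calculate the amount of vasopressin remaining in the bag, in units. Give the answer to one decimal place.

0.037 units/min × 60 min/hr = 2.22 units/hr
Concentration = 40 units ÷ 200 mL = 0.2 units/mL
Rate = 2.22 units/hr ÷ 0.2 units/mL = 11.1 mL/hr
Volume infused = 11.1 mL/hr × 7.3 hr = 81.03 mL
Volume remaining = 200 − 81.03 = 118.97 mL
Drug remaining = 118.97 mL × 0.2 units/mL = 23.794 units

23.8 units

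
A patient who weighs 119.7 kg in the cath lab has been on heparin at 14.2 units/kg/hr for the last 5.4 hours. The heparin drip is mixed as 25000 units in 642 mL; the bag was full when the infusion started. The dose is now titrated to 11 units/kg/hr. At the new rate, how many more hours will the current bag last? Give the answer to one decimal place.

12.0 hours

Initial rate:
Dose = 14.2 units/kg/hr × 119.7 kg = 1699.74 units/hr
Concentration = 25000 units ÷ 642 mL = 38.94081 units/mL
Rate = 1699.74 units/hr ÷ 38.94081 units/mL = 43.64932 mL/hr
Volume infused so far = 43.64932 mL/hr × 5.4 hr = 235.7063 mL
Volume remaining = 642 − 235.7063 = 406.2937 mL
New rate:
Dose = 11 units/kg/hr × 119.7 kg = 1316.7 units/hr
Rate = 1316.7 units/hr ÷ 38.94081 units/mL = 33.81286 mL/hr
Time remaining = 406.2937 mL ÷ 33.81286 mL/hr = 12.01595 hr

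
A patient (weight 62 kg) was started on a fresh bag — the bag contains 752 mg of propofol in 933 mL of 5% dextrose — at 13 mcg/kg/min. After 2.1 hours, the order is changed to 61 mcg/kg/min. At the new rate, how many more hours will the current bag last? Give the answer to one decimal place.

2.9 hours

Initial rate:
Dose = 13 mcg/kg/min × 62 kg = 806 mcg/min
806 mcg/min × 60 min/hr = 48360 mcg/hr
Concentration = 752 mg ÷ 933 mL = 0.8060021 mg/mL = 806.0021 mcg/mL
Rate = 48360 mcg/hr ÷ 806.0021 mcg/mL = 59.99984 mL/hr
Volume infused so far = 59.99984 mL/hr × 2.1 hr = 125.9997 mL
Volume remaining = 933 − 125.9997 = 807.0003 mL
New rate:
Dose = 61 mcg/kg/min × 62 kg = 3782 mcg/min
3782 mcg/min × 60 min/hr = 226920 mcg/hr
Rate = 226920 mcg/hr ÷ 806.0021 mcg/mL = 281.5377 mL/hr
Time remaining = 807.0003 mL ÷ 281.5377 mL/hr = 2.866402 hr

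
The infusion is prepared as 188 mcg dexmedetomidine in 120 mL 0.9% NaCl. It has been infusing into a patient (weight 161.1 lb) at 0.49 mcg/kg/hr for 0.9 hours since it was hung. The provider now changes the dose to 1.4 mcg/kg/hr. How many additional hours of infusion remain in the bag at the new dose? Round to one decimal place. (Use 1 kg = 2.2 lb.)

1.5 hours

Initial rate:
Weight = 161.1 lb ÷ 2.2 lb/kg = 73.22727 kg
Dose = 0.49 mcg/kg/hr × 73.22727 kg = 35.88136 mcg/hr
Concentration = 188 mcg ÷ 120 mL = 1.566667 mcg/mL
Rate = 35.88136 mcg/hr ÷ 1.566667 mcg/mL = 22.903 mL/hr
Volume infused so far = 22.903 mL/hr × 0.9 hr = 20.6127 mL
Volume remaining = 120 − 20.6127 = 99.3873 mL
New rate:
Dose = 1.4 mcg/kg/hr × 73.22727 kg = 102.5182 mcg/hr
Rate = 102.5182 mcg/hr ÷ 1.566667 mcg/mL = 65.43714 mL/hr
Time remaining = 99.3873 mL ÷ 65.43714 mL/hr = 1.518821 hr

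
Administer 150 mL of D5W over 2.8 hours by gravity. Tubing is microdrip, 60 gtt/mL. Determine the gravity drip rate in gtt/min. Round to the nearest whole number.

150 mL ÷ (2.8 hr × 60 = 168 min) = 0.8928571 mL/min
0.8928571 mL/min × 60 gtt/mL = 53.57143 gtt/min

54 gtt/min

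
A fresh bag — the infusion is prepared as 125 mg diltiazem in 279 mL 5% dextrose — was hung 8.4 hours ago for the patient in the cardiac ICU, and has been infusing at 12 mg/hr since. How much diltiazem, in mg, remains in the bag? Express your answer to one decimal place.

24.2 mg

Concentration = 125 mg ÷ 279 mL = 0.4480287 mg/mL
Rate = 12 mg/hr ÷ 0.4480287 mg/mL = 26.784 mL/hr
Volume infused = 26.784 mL/hr × 8.4 hr = 224.9856 mL
Volume remaining = 279 − 224.9856 = 54.0144 mL
Drug remaining = 54.0144 mL × 0.4480287 mg/mL = 24.2 mg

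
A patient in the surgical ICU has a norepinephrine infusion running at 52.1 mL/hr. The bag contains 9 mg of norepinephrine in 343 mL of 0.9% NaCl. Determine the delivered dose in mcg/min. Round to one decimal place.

22.8 mcg/min

Concentration = 9 mg ÷ 343 mL = 0.02623907 mg/mL = 26.23907 mcg/mL
Drug rate = 52.1 mL/hr × 26.23907 mcg/mL = 1367.055 mcg/hr
1367.055 mcg/hr ÷ 60 min/hr = 22.78426 mcg/min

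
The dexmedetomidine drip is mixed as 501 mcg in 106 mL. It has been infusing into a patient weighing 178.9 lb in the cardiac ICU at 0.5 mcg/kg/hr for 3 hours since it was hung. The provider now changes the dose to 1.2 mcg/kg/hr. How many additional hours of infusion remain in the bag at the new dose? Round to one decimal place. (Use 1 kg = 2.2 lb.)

3.9 hours

Initial rate:
Weight = 178.9 lb ÷ 2.2 lb/kg = 81.31818 kg
Dose = 0.5 mcg/kg/hr × 81.31818 kg = 40.65909 mcg/hr
Concentration = 501 mcg ÷ 106 mL = 4.726415 mcg/mL
Rate = 40.65909 mcg/hr ÷ 4.726415 mcg/mL = 8.602522 mL/hr
Volume infused so far = 8.602522 mL/hr × 3 hr = 25.80757 mL
Volume remaining = 106 − 25.80757 = 80.19243 mL
New rate:
Dose = 1.2 mcg/kg/hr × 81.31818 kg = 97.58182 mcg/hr
Rate = 97.58182 mcg/hr ÷ 4.726415 mcg/mL = 20.64605 mL/hr
Time remaining = 80.19243 mL ÷ 20.64605 mL/hr = 3.884153 hr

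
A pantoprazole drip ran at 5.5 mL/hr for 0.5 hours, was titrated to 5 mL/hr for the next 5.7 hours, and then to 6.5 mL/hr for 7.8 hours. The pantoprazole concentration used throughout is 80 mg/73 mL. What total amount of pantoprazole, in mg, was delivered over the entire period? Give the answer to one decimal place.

89.8 mg

Concentration = 80 mg ÷ 73 mL = 1.09589 mg/mL
Stage 1: 5.5 mL/hr × 0.5 hr = 2.75 mL → 2.75 mL × 1.09589 mg/mL = 3.013699 mg
Stage 2: 5 mL/hr × 5.7 hr = 28.5 mL → 28.5 mL × 1.09589 mg/mL = 31.23288 mg
Stage 3: 6.5 mL/hr × 7.8 hr = 50.7 mL → 50.7 mL × 1.09589 mg/mL = 55.56164 mg
Total = 3.013699 + 31.23288 + 55.56164 = 89.80822 mg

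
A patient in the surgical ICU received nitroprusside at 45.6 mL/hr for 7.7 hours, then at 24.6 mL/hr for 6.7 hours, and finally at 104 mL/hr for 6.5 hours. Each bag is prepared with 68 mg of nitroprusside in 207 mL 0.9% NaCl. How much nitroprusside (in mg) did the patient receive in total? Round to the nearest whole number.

Concentration = 68 mg ÷ 207 mL = 0.3285024 mg/mL
Stage 1: 45.6 mL/hr × 7.7 hr = 351.12 mL → 351.12 mL × 0.3285024 mg/mL = 115.3438 mg
Stage 2: 24.6 mL/hr × 6.7 hr = 164.82 mL → 164.82 mL × 0.3285024 mg/mL = 54.14377 mg
Stage 3: 104 mL/hr × 6.5 hr = 676 mL → 676 mL × 0.3285024 mg/mL = 222.0676 mg
Total = 115.3438 + 54.14377 + 222.0676 = 391.5552 mg

392 mg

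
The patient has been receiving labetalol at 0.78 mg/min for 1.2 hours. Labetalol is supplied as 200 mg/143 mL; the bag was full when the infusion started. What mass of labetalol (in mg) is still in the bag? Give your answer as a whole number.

0.78 mg/min × 60 min/hr = 46.8 mg/hr
Concentration = 200 mg ÷ 143 mL = 1.398601 mg/mL
Rate = 46.8 mg/hr ÷ 1.398601 mg/mL = 33.462 mL/hr
Volume infused = 33.462 mL/hr × 1.2 hr = 40.1544 mL
Volume remaining = 143 − 40.1544 = 102.8456 mL
Drug remaining = 102.8456 mL × 1.398601 mg/mL = 143.84 mg

144 mg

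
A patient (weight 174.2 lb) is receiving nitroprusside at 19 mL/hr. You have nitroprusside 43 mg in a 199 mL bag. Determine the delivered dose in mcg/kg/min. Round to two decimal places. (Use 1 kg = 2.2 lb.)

Weight = 174.2 lb ÷ 2.2 lb/kg = 79.18182 kg
Concentration = 43 mg ÷ 199 mL = 0.2160804 mg/mL = 216.0804 mcg/mL
Drug rate = 19 mL/hr × 216.0804 mcg/mL = 4105.528 mcg/hr
4105.528 mcg/hr ÷ 60 min/hr = 68.42546 mcg/min
68.42546 mcg/min ÷ 79.18182 kg = 0.8641562 mcg/kg/min

0.86 mcg/kg/min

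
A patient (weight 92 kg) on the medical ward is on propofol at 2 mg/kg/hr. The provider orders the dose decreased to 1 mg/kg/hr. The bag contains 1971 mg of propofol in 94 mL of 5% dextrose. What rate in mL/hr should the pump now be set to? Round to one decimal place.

Dose = 1 mg/kg/hr × 92 kg = 92 mg/hr
Concentration = 1971 mg ÷ 94 mL = 20.96809 mg/mL
Rate = 92 mg/hr ÷ 20.96809 mg/mL = 4.38762 mL/hr

4.4 mL/hr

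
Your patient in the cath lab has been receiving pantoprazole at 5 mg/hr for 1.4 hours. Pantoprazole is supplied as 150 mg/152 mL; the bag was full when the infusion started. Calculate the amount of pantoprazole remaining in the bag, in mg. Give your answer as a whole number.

Concentration = 150 mg ÷ 152 mL = 0.9868421 mg/mL
Rate = 5 mg/hr ÷ 0.9868421 mg/mL = 5.066667 mL/hr
Volume infused = 5.066667 mL/hr × 1.4 hr = 7.093333 mL
Volume remaining = 152 − 7.093333 = 144.9067 mL
Drug remaining = 144.9067 mL × 0.9868421 mg/mL = 143 mg

143 mg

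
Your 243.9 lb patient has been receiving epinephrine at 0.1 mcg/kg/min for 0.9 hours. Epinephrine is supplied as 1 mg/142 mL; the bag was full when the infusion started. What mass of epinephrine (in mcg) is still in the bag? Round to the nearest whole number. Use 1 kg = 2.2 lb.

Weight = 243.9 lb ÷ 2.2 lb/kg = 110.8636 kg
Dose = 0.1 mcg/kg/min × 110.8636 kg = 11.08636 mcg/min
11.08636 mcg/min × 60 min/hr = 665.1818 mcg/hr
Concentration = 1 mg ÷ 142 mL = 0.007042254 mg/mL = 7.042254 mcg/mL
Rate = 665.1818 mcg/hr ÷ 7.042254 mcg/mL = 94.45582 mL/hr
Volume infused = 94.45582 mL/hr × 0.9 hr = 85.01024 mL
Volume remaining = 142 − 85.01024 = 56.98976 mL
Drug remaining = 56.98976 mL × 7.042254 mcg/mL = 401.3364 mcg

401 mcg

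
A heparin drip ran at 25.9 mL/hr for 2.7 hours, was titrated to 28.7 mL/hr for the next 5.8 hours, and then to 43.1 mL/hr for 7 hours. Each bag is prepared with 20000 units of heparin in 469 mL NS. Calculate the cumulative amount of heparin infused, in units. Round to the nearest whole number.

Concentration = 20000 units ÷ 469 mL = 42.64392 units/mL
Stage 1: 25.9 mL/hr × 2.7 hr = 69.93 mL → 69.93 mL × 42.64392 units/mL = 2982.09 units
Stage 2: 28.7 mL/hr × 5.8 hr = 166.46 mL → 166.46 mL × 42.64392 units/mL = 7098.507 units
Stage 3: 43.1 mL/hr × 7 hr = 301.7 mL → 301.7 mL × 42.64392 units/mL = 12865.67 units
Total = 2982.09 + 7098.507 + 12865.67 = 22946.27 units

22946 units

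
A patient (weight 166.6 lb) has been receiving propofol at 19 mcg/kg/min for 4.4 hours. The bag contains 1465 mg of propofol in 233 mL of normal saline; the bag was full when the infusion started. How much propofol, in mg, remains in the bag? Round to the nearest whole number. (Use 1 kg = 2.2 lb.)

Weight = 166.6 lb ÷ 2.2 lb/kg = 75.72727 kg
Dose = 19 mcg/kg/min × 75.72727 kg = 1438.818 mcg/min
1438.818 mcg/min × 60 min/hr = 86329.09 mcg/hr
Concentration = 1465 mg ÷ 233 mL = 6.287554 mg/mL = 6287.554 mcg/mL
Rate = 86329.09 mcg/hr ÷ 6287.554 mcg/mL = 13.73016 mL/hr
Volume infused = 13.73016 mL/hr × 4.4 hr = 60.41269 mL
Volume remaining = 233 − 60.41269 = 172.5873 mL
Drug remaining = 172.5873 mL × 6287.554 mcg/mL = 1085152 mcg = 1085.152 mg

1085 mg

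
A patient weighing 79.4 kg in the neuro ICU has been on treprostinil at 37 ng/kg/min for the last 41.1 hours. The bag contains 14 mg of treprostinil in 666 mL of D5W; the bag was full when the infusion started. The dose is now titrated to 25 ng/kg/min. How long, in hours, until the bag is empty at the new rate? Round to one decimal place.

56.7 hours

Initial rate:
Dose = 37 ng/kg/min × 79.4 kg = 2937.8 ng/min
2937.8 ng/min × 60 min/hr = 176268 ng/hr
Concentration = 14 mg ÷ 666 mL = 0.02102102 mg/mL = 21021.02 ng/mL
Rate = 176268 ng/hr ÷ 21021.02 ng/mL = 8.385321 mL/hr
Volume infused so far = 8.385321 mL/hr × 41.1 hr = 344.6367 mL
Volume remaining = 666 − 344.6367 = 321.3633 mL
New rate:
Dose = 25 ng/kg/min × 79.4 kg = 1985 ng/min
1985 ng/min × 60 min/hr = 119100 ng/hr
Rate = 119100 ng/hr ÷ 21021.02 ng/mL = 5.665757 mL/hr
Time remaining = 321.3633 mL ÷ 5.665757 mL/hr = 56.72028 hr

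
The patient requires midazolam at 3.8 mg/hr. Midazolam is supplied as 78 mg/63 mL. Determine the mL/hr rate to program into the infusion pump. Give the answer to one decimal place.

Concentration = 78 mg ÷ 63 mL = 1.238095 mg/mL
Rate = 3.8 mg/hr ÷ 1.238095 mg/mL = 3.069231 mL/hr

3.1 mL/hr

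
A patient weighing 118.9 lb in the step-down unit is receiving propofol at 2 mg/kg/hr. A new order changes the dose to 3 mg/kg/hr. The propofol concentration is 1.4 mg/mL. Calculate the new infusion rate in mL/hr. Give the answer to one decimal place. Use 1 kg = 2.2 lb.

Weight = 118.9 lb ÷ 2.2 lb/kg = 54.04545 kg
Dose = 3 mg/kg/hr × 54.04545 kg = 162.1364 mg/hr
Rate = 162.1364 mg/hr ÷ 1.4 mg/mL = 115.8117 mL/hr

115.8 mL/hr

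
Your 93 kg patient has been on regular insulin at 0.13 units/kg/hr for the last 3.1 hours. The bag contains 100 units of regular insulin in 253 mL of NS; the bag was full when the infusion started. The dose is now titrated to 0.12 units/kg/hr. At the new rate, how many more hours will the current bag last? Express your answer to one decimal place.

Initial rate:
Dose = 0.13 units/kg/hr × 93 kg = 12.09 units/hr
Concentration = 100 units ÷ 253 mL = 0.3952569 units/mL
Rate = 12.09 units/hr ÷ 0.3952569 units/mL = 30.5877 mL/hr
Volume infused so far = 30.5877 mL/hr × 3.1 hr = 94.82187 mL
Volume remaining = 253 − 94.82187 = 158.1781 mL
New rate:
Dose = 0.12 units/kg/hr × 93 kg = 11.16 units/hr
Rate = 11.16 units/hr ÷ 0.3952569 units/mL = 28.2348 mL/hr
Time remaining = 158.1781 mL ÷ 28.2348 mL/hr = 5.60224 hr

5.6 hours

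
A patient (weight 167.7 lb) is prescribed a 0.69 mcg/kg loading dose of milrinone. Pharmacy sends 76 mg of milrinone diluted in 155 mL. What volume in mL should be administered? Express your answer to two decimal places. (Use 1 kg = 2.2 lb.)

0.11 mL

Weight = 167.7 lb ÷ 2.2 lb/kg = 76.22727 kg
Dose = 0.69 mcg/kg × 76.22727 kg = 52.59682 mcg
Concentration = 76 mg ÷ 155 mL = 0.4903226 mg/mL = 490.3226 mcg/mL
Volume = 52.59682 mcg ÷ 490.3226 mcg/mL = 0.1072698 mL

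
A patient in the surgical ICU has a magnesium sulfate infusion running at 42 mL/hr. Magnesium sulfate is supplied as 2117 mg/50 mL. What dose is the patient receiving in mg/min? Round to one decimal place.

Concentration = 2117 mg ÷ 50 mL = 42.34 mg/mL
Drug rate = 42 mL/hr × 42.34 mg/mL = 1778.28 mg/hr
1778.28 mg/hr ÷ 60 min/hr = 29.638 mg/min

29.6 mg/min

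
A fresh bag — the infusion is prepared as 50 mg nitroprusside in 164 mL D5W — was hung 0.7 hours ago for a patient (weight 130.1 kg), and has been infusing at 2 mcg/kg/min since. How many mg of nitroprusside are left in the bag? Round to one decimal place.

39.1 mg

Dose = 2 mcg/kg/min × 130.1 kg = 260.2 mcg/min
260.2 mcg/min × 60 min/hr = 15612 mcg/hr
Concentration = 50 mg ÷ 164 mL = 0.304878 mg/mL = 304.878 mcg/mL
Rate = 15612 mcg/hr ÷ 304.878 mcg/mL = 51.20736 mL/hr
Volume infused = 51.20736 mL/hr × 0.7 hr = 35.84515 mL
Volume remaining = 164 − 35.84515 = 128.1548 mL
Drug remaining = 128.1548 mL × 304.878 mcg/mL = 39071.6 mcg = 39.0716 mg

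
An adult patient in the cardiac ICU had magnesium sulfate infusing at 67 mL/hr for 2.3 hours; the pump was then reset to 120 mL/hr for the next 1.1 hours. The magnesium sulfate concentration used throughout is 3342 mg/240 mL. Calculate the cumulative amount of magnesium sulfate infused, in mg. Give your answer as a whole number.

Concentration = 3342 mg ÷ 240 mL = 13.925 mg/mL
Stage 1: 67 mL/hr × 2.3 hr = 154.1 mL → 154.1 mL × 13.925 mg/mL = 2145.843 mg
Stage 2: 120 mL/hr × 1.1 hr = 132 mL → 132 mL × 13.925 mg/mL = 1838.1 mg
Total = 2145.843 + 1838.1 = 3983.943 mg

3984 mg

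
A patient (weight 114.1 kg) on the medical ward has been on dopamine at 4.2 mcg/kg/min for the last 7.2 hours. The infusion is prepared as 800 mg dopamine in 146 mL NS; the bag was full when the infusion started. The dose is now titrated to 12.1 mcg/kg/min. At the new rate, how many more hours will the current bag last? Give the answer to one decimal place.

7.2 hours

Initial rate:
Dose = 4.2 mcg/kg/min × 114.1 kg = 479.22 mcg/min
479.22 mcg/min × 60 min/hr = 28753.2 mcg/hr
Concentration = 800 mg ÷ 146 mL = 5.479452 mg/mL = 5479.452 mcg/mL
Rate = 28753.2 mcg/hr ÷ 5479.452 mcg/mL = 5.247459 mL/hr
Volume infused so far = 5.247459 mL/hr × 7.2 hr = 37.7817 mL
Volume remaining = 146 − 37.7817 = 108.2183 mL
New rate:
Dose = 12.1 mcg/kg/min × 114.1 kg = 1380.61 mcg/min
1380.61 mcg/min × 60 min/hr = 82836.6 mcg/hr
Rate = 82836.6 mcg/hr ÷ 5479.452 mcg/mL = 15.11768 mL/hr
Time remaining = 108.2183 mL ÷ 15.11768 mL/hr = 7.158393 hr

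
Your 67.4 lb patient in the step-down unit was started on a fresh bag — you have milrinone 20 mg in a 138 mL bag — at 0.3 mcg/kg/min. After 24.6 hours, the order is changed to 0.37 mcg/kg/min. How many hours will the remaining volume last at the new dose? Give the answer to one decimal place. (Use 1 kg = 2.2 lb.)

Initial rate:
Weight = 67.4 lb ÷ 2.2 lb/kg = 30.63636 kg
Dose = 0.3 mcg/kg/min × 30.63636 kg = 9.190909 mcg/min
9.190909 mcg/min × 60 min/hr = 551.4545 mcg/hr
Concentration = 20 mg ÷ 138 mL = 0.1449275 mg/mL = 144.9275 mcg/mL
Rate = 551.4545 mcg/hr ÷ 144.9275 mcg/mL = 3.805036 mL/hr
Volume infused so far = 3.805036 mL/hr × 24.6 hr = 93.60389 mL
Volume remaining = 138 − 93.60389 = 44.39611 mL
New rate:
Dose = 0.37 mcg/kg/min × 30.63636 kg = 11.33545 mcg/min
11.33545 mcg/min × 60 min/hr = 680.1273 mcg/hr
Rate = 680.1273 mcg/hr ÷ 144.9275 mcg/mL = 4.692878 mL/hr
Time remaining = 44.39611 mL ÷ 4.692878 mL/hr = 9.460315 hr

9.5 hours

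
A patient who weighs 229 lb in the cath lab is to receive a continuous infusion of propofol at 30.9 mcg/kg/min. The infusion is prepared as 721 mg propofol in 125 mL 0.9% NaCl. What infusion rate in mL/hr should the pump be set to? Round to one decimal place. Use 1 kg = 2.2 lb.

Weight = 229 lb ÷ 2.2 lb/kg = 104.0909 kg
Dose = 30.9 mcg/kg/min × 104.0909 kg = 3216.409 mcg/min
3216.409 mcg/min × 60 min/hr = 192984.5 mcg/hr
Concentration = 721 mg ÷ 125 mL = 5.768 mg/mL = 5768 mcg/mL
Rate = 192984.5 mcg/hr ÷ 5768 mcg/mL = 33.45779 mL/hr

33.5 mL/hr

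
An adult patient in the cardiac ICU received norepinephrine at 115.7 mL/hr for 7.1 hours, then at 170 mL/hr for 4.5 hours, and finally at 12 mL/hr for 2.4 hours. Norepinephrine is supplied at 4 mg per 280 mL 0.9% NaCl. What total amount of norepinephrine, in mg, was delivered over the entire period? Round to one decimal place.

23.1 mg

Concentration = 4 mg ÷ 280 mL = 0.01428571 mg/mL
Stage 1: 115.7 mL/hr × 7.1 hr = 821.47 mL → 821.47 mL × 0.01428571 mg/mL = 11.73529 mg
Stage 2: 170 mL/hr × 4.5 hr = 765 mL → 765 mL × 0.01428571 mg/mL = 10.92857 mg
Stage 3: 12 mL/hr × 2.4 hr = 28.8 mL → 28.8 mL × 0.01428571 mg/mL = 0.4114286 mg
Total = 11.73529 + 10.92857 + 0.4114286 = 23.07529 mg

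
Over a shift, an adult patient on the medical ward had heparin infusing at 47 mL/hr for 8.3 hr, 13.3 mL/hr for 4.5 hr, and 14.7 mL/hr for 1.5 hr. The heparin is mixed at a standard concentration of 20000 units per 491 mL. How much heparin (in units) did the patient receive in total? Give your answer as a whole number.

19226 units

Concentration = 20000 units ÷ 491 mL = 40.7332 units/mL
Stage 1: 47 mL/hr × 8.3 hr = 390.1 mL → 390.1 mL × 40.7332 units/mL = 15890.02 units
Stage 2: 13.3 mL/hr × 4.5 hr = 59.85 mL → 59.85 mL × 40.7332 units/mL = 2437.882 units
Stage 3: 14.7 mL/hr × 1.5 hr = 22.05 mL → 22.05 mL × 40.7332 units/mL = 898.167 units
Total = 15890.02 + 2437.882 + 898.167 = 19226.07 units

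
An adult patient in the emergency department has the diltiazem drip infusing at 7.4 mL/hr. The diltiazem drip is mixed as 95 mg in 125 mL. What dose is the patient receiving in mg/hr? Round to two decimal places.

5.62 mg/hr

Concentration = 95 mg ÷ 125 mL = 0.76 mg/mL
Drug rate = 7.4 mL/hr × 0.76 mg/mL = 5.624 mg/hr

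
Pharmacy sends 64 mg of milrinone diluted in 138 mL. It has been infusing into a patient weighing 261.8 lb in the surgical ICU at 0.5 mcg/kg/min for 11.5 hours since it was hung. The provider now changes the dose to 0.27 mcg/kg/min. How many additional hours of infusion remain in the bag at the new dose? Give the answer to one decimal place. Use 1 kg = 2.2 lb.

11.9 hours

Initial rate:
Weight = 261.8 lb ÷ 2.2 lb/kg = 119 kg
Dose = 0.5 mcg/kg/min × 119 kg = 59.5 mcg/min
59.5 mcg/min × 60 min/hr = 3570 mcg/hr
Concentration = 64 mg ÷ 138 mL = 0.4637681 mg/mL = 463.7681 mcg/mL
Rate = 3570 mcg/hr ÷ 463.7681 mcg/mL = 7.697812 mL/hr
Volume infused so far = 7.697812 mL/hr × 11.5 hr = 88.52484 mL
Volume remaining = 138 − 88.52484 = 49.47516 mL
New rate:
Dose = 0.27 mcg/kg/min × 119 kg = 32.13 mcg/min
32.13 mcg/min × 60 min/hr = 1927.8 mcg/hr
Rate = 1927.8 mcg/hr ÷ 463.7681 mcg/mL = 4.156819 mL/hr
Time remaining = 49.47516 mL ÷ 4.156819 mL/hr = 11.90217 hr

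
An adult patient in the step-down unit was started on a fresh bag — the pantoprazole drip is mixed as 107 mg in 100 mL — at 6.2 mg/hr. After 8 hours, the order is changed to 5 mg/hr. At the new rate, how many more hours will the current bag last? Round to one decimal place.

11.5 hours

Initial rate:
Concentration = 107 mg ÷ 100 mL = 1.07 mg/mL
Rate = 6.2 mg/hr ÷ 1.07 mg/mL = 5.794393 mL/hr
Volume infused so far = 5.794393 mL/hr × 8 hr = 46.35514 mL
Volume remaining = 100 − 46.35514 = 53.64486 mL
New rate:
Rate = 5 mg/hr ÷ 1.07 mg/mL = 4.672897 mL/hr
Time remaining = 53.64486 mL ÷ 4.672897 mL/hr = 11.48 hr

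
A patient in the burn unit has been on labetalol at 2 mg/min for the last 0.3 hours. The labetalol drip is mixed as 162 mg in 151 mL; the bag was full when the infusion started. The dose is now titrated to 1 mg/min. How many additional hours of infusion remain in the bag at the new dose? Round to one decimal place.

2.1 hours

Initial rate:
2 mg/min × 60 min/hr = 120 mg/hr
Concentration = 162 mg ÷ 151 mL = 1.072848 mg/mL
Rate = 120 mg/hr ÷ 1.072848 mg/mL = 111.8519 mL/hr
Volume infused so far = 111.8519 mL/hr × 0.3 hr = 33.55556 mL
Volume remaining = 151 − 33.55556 = 117.4444 mL
New rate:
1 mg/min × 60 min/hr = 60 mg/hr
Rate = 60 mg/hr ÷ 1.072848 mg/mL = 55.92593 mL/hr
Time remaining = 117.4444 mL ÷ 55.92593 mL/hr = 2.1 hr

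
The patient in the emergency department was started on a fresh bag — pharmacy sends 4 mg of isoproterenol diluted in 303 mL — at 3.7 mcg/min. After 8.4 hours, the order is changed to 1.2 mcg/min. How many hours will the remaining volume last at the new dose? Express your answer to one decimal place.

29.7 hours

Initial rate:
3.7 mcg/min × 60 min/hr = 222 mcg/hr
Concentration = 4 mg ÷ 303 mL = 0.01320132 mg/mL = 13.20132 mcg/mL
Rate = 222 mcg/hr ÷ 13.20132 mcg/mL = 16.8165 mL/hr
Volume infused so far = 16.8165 mL/hr × 8.4 hr = 141.2586 mL
Volume remaining = 303 − 141.2586 = 161.7414 mL
New rate:
1.2 mcg/min × 60 min/hr = 72 mcg/hr
Rate = 72 mcg/hr ÷ 13.20132 mcg/mL = 5.454 mL/hr
Time remaining = 161.7414 mL ÷ 5.454 mL/hr = 29.65556 hr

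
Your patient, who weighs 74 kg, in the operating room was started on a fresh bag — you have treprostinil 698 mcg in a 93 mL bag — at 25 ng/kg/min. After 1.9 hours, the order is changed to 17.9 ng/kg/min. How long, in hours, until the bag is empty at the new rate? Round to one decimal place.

Initial rate:
Dose = 25 ng/kg/min × 74 kg = 1850 ng/min
1850 ng/min × 60 min/hr = 111000 ng/hr
Concentration = 698 mcg ÷ 93 mL = 7.505376 mcg/mL = 7505.376 ng/mL
Rate = 111000 ng/hr ÷ 7505.376 ng/mL = 14.7894 mL/hr
Volume infused so far = 14.7894 mL/hr × 1.9 hr = 28.09986 mL
Volume remaining = 93 − 28.09986 = 64.90014 mL
New rate:
Dose = 17.9 ng/kg/min × 74 kg = 1324.6 ng/min
1324.6 ng/min × 60 min/hr = 79476 ng/hr
Rate = 79476 ng/hr ÷ 7505.376 ng/mL = 10.58921 mL/hr
Time remaining = 64.90014 mL ÷ 10.58921 mL/hr = 6.128894 hr

6.1 hours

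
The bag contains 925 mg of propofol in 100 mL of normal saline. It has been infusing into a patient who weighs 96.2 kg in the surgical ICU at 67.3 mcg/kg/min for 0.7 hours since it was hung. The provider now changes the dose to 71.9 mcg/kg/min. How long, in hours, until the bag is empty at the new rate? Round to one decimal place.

1.6 hours

Initial rate:
Dose = 67.3 mcg/kg/min × 96.2 kg = 6474.26 mcg/min
6474.26 mcg/min × 60 min/hr = 388455.6 mcg/hr
Concentration = 925 mg ÷ 100 mL = 9.25 mg/mL = 9250 mcg/mL
Rate = 388455.6 mcg/hr ÷ 9250 mcg/mL = 41.9952 mL/hr
Volume infused so far = 41.9952 mL/hr × 0.7 hr = 29.39664 mL
Volume remaining = 100 − 29.39664 = 70.60336 mL
New rate:
Dose = 71.9 mcg/kg/min × 96.2 kg = 6916.78 mcg/min
6916.78 mcg/min × 60 min/hr = 415006.8 mcg/hr
Rate = 415006.8 mcg/hr ÷ 9250 mcg/mL = 44.8656 mL/hr
Time remaining = 70.60336 mL ÷ 44.8656 mL/hr = 1.573664 hr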